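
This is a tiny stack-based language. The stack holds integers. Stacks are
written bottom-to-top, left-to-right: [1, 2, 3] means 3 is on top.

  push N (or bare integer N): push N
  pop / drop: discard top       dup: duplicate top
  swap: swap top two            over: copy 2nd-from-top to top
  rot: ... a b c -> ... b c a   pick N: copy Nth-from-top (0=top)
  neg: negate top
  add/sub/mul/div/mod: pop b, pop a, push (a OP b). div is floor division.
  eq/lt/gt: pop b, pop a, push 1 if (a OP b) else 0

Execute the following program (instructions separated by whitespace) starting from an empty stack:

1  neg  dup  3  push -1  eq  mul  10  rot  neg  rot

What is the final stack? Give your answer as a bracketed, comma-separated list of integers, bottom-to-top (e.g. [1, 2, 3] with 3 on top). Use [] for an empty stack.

After 'push 1': [1]
After 'neg': [-1]
After 'dup': [-1, -1]
After 'push 3': [-1, -1, 3]
After 'push -1': [-1, -1, 3, -1]
After 'eq': [-1, -1, 0]
After 'mul': [-1, 0]
After 'push 10': [-1, 0, 10]
After 'rot': [0, 10, -1]
After 'neg': [0, 10, 1]
After 'rot': [10, 1, 0]

Answer: [10, 1, 0]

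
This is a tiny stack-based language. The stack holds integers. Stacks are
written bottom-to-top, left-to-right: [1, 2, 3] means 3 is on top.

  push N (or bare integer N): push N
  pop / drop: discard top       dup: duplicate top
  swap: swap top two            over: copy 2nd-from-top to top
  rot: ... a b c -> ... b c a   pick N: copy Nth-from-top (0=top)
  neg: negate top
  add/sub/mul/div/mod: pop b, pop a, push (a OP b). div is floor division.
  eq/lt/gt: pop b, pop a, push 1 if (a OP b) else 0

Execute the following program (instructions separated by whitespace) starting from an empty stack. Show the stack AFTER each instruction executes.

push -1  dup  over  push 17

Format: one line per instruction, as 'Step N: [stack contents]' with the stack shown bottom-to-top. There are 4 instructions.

Step 1: [-1]
Step 2: [-1, -1]
Step 3: [-1, -1, -1]
Step 4: [-1, -1, -1, 17]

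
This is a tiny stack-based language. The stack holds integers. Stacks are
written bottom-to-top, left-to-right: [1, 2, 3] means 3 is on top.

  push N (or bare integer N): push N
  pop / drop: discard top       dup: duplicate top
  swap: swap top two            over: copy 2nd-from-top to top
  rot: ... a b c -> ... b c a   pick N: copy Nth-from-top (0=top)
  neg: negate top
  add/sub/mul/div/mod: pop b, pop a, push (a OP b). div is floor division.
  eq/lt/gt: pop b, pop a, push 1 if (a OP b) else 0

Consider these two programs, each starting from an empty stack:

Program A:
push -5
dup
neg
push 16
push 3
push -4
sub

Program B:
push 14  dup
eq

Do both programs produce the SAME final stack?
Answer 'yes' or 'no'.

Answer: no

Derivation:
Program A trace:
  After 'push -5': [-5]
  After 'dup': [-5, -5]
  After 'neg': [-5, 5]
  After 'push 16': [-5, 5, 16]
  After 'push 3': [-5, 5, 16, 3]
  After 'push -4': [-5, 5, 16, 3, -4]
  After 'sub': [-5, 5, 16, 7]
Program A final stack: [-5, 5, 16, 7]

Program B trace:
  After 'push 14': [14]
  After 'dup': [14, 14]
  After 'eq': [1]
Program B final stack: [1]
Same: no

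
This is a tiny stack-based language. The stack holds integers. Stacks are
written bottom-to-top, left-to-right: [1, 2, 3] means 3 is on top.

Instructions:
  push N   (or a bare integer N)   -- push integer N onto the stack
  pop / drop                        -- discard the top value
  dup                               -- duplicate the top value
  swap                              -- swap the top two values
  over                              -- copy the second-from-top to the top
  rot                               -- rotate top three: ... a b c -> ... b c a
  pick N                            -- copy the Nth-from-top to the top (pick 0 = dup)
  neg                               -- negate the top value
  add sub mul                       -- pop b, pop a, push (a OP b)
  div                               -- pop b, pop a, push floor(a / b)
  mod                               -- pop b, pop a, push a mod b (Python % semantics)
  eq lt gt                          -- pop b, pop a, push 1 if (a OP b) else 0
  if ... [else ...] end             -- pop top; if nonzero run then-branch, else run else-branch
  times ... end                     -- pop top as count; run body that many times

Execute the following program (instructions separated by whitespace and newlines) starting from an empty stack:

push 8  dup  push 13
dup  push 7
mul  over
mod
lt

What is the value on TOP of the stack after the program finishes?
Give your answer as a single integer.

After 'push 8': [8]
After 'dup': [8, 8]
After 'push 13': [8, 8, 13]
After 'dup': [8, 8, 13, 13]
After 'push 7': [8, 8, 13, 13, 7]
After 'mul': [8, 8, 13, 91]
After 'over': [8, 8, 13, 91, 13]
After 'mod': [8, 8, 13, 0]
After 'lt': [8, 8, 0]

Answer: 0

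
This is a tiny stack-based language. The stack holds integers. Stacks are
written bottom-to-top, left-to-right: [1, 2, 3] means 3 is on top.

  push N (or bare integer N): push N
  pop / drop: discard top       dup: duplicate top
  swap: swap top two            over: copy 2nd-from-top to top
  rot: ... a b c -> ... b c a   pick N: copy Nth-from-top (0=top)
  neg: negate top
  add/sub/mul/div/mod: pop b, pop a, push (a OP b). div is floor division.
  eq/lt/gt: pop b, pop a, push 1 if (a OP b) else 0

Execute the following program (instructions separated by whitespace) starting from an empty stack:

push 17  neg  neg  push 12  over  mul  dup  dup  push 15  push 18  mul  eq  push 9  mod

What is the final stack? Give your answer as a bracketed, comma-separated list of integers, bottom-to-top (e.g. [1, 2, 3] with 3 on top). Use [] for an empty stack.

After 'push 17': [17]
After 'neg': [-17]
After 'neg': [17]
After 'push 12': [17, 12]
After 'over': [17, 12, 17]
After 'mul': [17, 204]
After 'dup': [17, 204, 204]
After 'dup': [17, 204, 204, 204]
After 'push 15': [17, 204, 204, 204, 15]
After 'push 18': [17, 204, 204, 204, 15, 18]
After 'mul': [17, 204, 204, 204, 270]
After 'eq': [17, 204, 204, 0]
After 'push 9': [17, 204, 204, 0, 9]
After 'mod': [17, 204, 204, 0]

Answer: [17, 204, 204, 0]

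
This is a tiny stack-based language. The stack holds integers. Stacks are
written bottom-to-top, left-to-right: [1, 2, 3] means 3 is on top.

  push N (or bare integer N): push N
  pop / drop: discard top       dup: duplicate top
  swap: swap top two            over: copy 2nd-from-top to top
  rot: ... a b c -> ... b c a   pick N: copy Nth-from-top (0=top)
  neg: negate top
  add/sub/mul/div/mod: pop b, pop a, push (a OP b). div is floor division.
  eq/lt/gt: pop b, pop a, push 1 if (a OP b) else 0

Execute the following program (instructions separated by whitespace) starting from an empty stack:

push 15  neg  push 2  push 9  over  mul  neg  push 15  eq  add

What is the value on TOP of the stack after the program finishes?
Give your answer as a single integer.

After 'push 15': [15]
After 'neg': [-15]
After 'push 2': [-15, 2]
After 'push 9': [-15, 2, 9]
After 'over': [-15, 2, 9, 2]
After 'mul': [-15, 2, 18]
After 'neg': [-15, 2, -18]
After 'push 15': [-15, 2, -18, 15]
After 'eq': [-15, 2, 0]
After 'add': [-15, 2]

Answer: 2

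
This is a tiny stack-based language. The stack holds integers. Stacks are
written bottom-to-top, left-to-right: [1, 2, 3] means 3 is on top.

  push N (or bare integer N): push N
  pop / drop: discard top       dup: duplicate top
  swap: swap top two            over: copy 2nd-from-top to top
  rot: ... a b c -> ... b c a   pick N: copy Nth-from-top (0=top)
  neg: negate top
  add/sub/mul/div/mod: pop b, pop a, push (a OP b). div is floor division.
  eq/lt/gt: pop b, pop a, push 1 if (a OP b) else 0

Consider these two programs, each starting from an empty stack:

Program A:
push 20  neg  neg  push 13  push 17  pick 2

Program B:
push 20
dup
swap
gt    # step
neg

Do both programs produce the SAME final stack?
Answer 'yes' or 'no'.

Answer: no

Derivation:
Program A trace:
  After 'push 20': [20]
  After 'neg': [-20]
  After 'neg': [20]
  After 'push 13': [20, 13]
  After 'push 17': [20, 13, 17]
  After 'pick 2': [20, 13, 17, 20]
Program A final stack: [20, 13, 17, 20]

Program B trace:
  After 'push 20': [20]
  After 'dup': [20, 20]
  After 'swap': [20, 20]
  After 'gt': [0]
  After 'neg': [0]
Program B final stack: [0]
Same: no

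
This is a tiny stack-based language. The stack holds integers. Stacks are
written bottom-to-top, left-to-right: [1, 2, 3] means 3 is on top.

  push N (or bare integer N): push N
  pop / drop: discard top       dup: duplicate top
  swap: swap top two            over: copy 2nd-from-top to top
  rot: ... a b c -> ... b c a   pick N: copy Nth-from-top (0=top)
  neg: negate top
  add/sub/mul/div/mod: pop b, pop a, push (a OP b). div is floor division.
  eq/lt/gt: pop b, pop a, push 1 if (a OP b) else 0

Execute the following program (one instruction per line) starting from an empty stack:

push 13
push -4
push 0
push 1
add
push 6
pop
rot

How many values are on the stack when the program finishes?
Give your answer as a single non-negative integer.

Answer: 3

Derivation:
After 'push 13': stack = [13] (depth 1)
After 'push -4': stack = [13, -4] (depth 2)
After 'push 0': stack = [13, -4, 0] (depth 3)
After 'push 1': stack = [13, -4, 0, 1] (depth 4)
After 'add': stack = [13, -4, 1] (depth 3)
After 'push 6': stack = [13, -4, 1, 6] (depth 4)
After 'pop': stack = [13, -4, 1] (depth 3)
After 'rot': stack = [-4, 1, 13] (depth 3)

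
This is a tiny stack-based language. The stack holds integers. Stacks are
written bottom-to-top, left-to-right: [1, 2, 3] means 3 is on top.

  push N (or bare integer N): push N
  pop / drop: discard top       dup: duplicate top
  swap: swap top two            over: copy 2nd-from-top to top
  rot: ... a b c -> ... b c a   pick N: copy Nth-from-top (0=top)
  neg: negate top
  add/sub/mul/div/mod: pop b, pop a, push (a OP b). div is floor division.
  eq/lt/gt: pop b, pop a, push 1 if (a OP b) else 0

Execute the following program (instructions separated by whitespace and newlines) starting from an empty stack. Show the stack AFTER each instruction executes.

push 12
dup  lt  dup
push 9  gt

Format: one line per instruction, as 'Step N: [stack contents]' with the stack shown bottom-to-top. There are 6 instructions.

Step 1: [12]
Step 2: [12, 12]
Step 3: [0]
Step 4: [0, 0]
Step 5: [0, 0, 9]
Step 6: [0, 0]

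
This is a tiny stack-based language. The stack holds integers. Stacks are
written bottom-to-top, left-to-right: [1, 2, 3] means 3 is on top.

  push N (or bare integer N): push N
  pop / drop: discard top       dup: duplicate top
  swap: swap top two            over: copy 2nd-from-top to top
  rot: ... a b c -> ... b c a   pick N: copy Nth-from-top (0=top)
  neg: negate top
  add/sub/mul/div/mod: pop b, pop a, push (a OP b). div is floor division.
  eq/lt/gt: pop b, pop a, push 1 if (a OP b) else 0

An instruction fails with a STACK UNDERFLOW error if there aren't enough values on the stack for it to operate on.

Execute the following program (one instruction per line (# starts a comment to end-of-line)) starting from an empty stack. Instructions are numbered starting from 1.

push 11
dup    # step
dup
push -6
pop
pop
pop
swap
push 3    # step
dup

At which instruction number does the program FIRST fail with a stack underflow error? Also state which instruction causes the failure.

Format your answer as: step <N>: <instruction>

Step 1 ('push 11'): stack = [11], depth = 1
Step 2 ('dup'): stack = [11, 11], depth = 2
Step 3 ('dup'): stack = [11, 11, 11], depth = 3
Step 4 ('push -6'): stack = [11, 11, 11, -6], depth = 4
Step 5 ('pop'): stack = [11, 11, 11], depth = 3
Step 6 ('pop'): stack = [11, 11], depth = 2
Step 7 ('pop'): stack = [11], depth = 1
Step 8 ('swap'): needs 2 value(s) but depth is 1 — STACK UNDERFLOW

Answer: step 8: swap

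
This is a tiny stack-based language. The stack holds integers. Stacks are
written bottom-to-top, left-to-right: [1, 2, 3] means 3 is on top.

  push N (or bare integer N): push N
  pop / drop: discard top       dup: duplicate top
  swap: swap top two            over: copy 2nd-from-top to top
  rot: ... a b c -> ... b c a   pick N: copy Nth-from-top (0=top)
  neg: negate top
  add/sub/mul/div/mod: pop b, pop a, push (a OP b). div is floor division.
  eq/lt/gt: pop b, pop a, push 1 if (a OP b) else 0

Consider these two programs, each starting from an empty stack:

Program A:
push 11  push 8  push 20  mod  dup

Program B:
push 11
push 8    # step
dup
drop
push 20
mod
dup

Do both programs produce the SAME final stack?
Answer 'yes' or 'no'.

Answer: yes

Derivation:
Program A trace:
  After 'push 11': [11]
  After 'push 8': [11, 8]
  After 'push 20': [11, 8, 20]
  After 'mod': [11, 8]
  After 'dup': [11, 8, 8]
Program A final stack: [11, 8, 8]

Program B trace:
  After 'push 11': [11]
  After 'push 8': [11, 8]
  After 'dup': [11, 8, 8]
  After 'drop': [11, 8]
  After 'push 20': [11, 8, 20]
  After 'mod': [11, 8]
  After 'dup': [11, 8, 8]
Program B final stack: [11, 8, 8]
Same: yes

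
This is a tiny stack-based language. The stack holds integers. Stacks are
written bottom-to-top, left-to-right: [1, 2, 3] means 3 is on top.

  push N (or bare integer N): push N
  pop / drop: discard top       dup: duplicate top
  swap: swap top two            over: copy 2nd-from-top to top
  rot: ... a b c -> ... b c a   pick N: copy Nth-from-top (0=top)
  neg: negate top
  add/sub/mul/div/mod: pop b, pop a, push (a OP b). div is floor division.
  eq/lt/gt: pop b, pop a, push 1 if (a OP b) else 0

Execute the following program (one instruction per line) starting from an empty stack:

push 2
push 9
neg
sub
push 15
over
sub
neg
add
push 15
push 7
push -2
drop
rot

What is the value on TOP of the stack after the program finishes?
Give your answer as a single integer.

After 'push 2': [2]
After 'push 9': [2, 9]
After 'neg': [2, -9]
After 'sub': [11]
After 'push 15': [11, 15]
After 'over': [11, 15, 11]
After 'sub': [11, 4]
After 'neg': [11, -4]
After 'add': [7]
After 'push 15': [7, 15]
After 'push 7': [7, 15, 7]
After 'push -2': [7, 15, 7, -2]
After 'drop': [7, 15, 7]
After 'rot': [15, 7, 7]

Answer: 7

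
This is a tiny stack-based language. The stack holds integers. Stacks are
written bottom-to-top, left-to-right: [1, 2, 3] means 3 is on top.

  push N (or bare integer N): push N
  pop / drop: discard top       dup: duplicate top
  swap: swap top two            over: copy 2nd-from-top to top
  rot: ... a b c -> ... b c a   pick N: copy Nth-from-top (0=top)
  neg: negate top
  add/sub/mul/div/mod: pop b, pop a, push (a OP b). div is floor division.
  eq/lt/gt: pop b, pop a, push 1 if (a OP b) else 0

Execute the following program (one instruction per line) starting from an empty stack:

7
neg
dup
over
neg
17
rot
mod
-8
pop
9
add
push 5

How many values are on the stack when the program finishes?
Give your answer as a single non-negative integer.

Answer: 4

Derivation:
After 'push 7': stack = [7] (depth 1)
After 'neg': stack = [-7] (depth 1)
After 'dup': stack = [-7, -7] (depth 2)
After 'over': stack = [-7, -7, -7] (depth 3)
After 'neg': stack = [-7, -7, 7] (depth 3)
After 'push 17': stack = [-7, -7, 7, 17] (depth 4)
After 'rot': stack = [-7, 7, 17, -7] (depth 4)
After 'mod': stack = [-7, 7, -4] (depth 3)
After 'push -8': stack = [-7, 7, -4, -8] (depth 4)
After 'pop': stack = [-7, 7, -4] (depth 3)
After 'push 9': stack = [-7, 7, -4, 9] (depth 4)
After 'add': stack = [-7, 7, 5] (depth 3)
After 'push 5': stack = [-7, 7, 5, 5] (depth 4)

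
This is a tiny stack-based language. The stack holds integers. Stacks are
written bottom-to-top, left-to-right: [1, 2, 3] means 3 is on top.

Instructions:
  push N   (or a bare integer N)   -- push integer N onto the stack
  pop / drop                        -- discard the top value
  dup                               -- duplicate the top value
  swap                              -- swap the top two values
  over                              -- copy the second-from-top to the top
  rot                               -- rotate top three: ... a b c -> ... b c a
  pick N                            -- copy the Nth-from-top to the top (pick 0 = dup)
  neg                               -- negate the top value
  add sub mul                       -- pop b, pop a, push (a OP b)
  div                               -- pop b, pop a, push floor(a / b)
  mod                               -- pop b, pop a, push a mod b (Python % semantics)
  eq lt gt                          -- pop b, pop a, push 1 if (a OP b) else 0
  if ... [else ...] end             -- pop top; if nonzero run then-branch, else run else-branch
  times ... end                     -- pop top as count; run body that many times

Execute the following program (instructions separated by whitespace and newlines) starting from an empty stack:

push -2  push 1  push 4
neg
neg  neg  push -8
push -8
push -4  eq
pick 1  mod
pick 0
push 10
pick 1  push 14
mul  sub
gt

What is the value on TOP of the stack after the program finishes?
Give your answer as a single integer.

After 'push -2': [-2]
After 'push 1': [-2, 1]
After 'push 4': [-2, 1, 4]
After 'neg': [-2, 1, -4]
After 'neg': [-2, 1, 4]
After 'neg': [-2, 1, -4]
After 'push -8': [-2, 1, -4, -8]
After 'push -8': [-2, 1, -4, -8, -8]
After 'push -4': [-2, 1, -4, -8, -8, -4]
After 'eq': [-2, 1, -4, -8, 0]
After 'pick 1': [-2, 1, -4, -8, 0, -8]
After 'mod': [-2, 1, -4, -8, 0]
After 'pick 0': [-2, 1, -4, -8, 0, 0]
After 'push 10': [-2, 1, -4, -8, 0, 0, 10]
After 'pick 1': [-2, 1, -4, -8, 0, 0, 10, 0]
After 'push 14': [-2, 1, -4, -8, 0, 0, 10, 0, 14]
After 'mul': [-2, 1, -4, -8, 0, 0, 10, 0]
After 'sub': [-2, 1, -4, -8, 0, 0, 10]
After 'gt': [-2, 1, -4, -8, 0, 0]

Answer: 0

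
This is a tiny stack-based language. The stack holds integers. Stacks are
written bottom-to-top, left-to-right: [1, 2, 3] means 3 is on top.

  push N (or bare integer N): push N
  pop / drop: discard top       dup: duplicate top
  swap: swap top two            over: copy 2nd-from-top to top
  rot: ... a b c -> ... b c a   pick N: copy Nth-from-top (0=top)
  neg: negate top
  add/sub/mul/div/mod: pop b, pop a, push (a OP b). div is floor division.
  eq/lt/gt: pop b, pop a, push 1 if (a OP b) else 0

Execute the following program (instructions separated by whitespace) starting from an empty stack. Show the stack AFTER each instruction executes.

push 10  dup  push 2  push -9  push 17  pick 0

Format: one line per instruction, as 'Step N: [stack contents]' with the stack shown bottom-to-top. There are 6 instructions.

Step 1: [10]
Step 2: [10, 10]
Step 3: [10, 10, 2]
Step 4: [10, 10, 2, -9]
Step 5: [10, 10, 2, -9, 17]
Step 6: [10, 10, 2, -9, 17, 17]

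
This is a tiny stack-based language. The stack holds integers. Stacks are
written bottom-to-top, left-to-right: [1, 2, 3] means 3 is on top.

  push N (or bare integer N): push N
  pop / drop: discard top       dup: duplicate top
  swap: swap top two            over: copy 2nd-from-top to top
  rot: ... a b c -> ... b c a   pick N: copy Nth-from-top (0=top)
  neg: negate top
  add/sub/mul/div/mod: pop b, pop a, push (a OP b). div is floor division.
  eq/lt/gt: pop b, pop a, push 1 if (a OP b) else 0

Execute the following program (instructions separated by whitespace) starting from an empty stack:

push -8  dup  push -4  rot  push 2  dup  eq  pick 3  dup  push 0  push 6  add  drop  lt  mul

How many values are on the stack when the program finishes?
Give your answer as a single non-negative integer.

After 'push -8': stack = [-8] (depth 1)
After 'dup': stack = [-8, -8] (depth 2)
After 'push -4': stack = [-8, -8, -4] (depth 3)
After 'rot': stack = [-8, -4, -8] (depth 3)
After 'push 2': stack = [-8, -4, -8, 2] (depth 4)
After 'dup': stack = [-8, -4, -8, 2, 2] (depth 5)
After 'eq': stack = [-8, -4, -8, 1] (depth 4)
After 'pick 3': stack = [-8, -4, -8, 1, -8] (depth 5)
After 'dup': stack = [-8, -4, -8, 1, -8, -8] (depth 6)
After 'push 0': stack = [-8, -4, -8, 1, -8, -8, 0] (depth 7)
After 'push 6': stack = [-8, -4, -8, 1, -8, -8, 0, 6] (depth 8)
After 'add': stack = [-8, -4, -8, 1, -8, -8, 6] (depth 7)
After 'drop': stack = [-8, -4, -8, 1, -8, -8] (depth 6)
After 'lt': stack = [-8, -4, -8, 1, 0] (depth 5)
After 'mul': stack = [-8, -4, -8, 0] (depth 4)

Answer: 4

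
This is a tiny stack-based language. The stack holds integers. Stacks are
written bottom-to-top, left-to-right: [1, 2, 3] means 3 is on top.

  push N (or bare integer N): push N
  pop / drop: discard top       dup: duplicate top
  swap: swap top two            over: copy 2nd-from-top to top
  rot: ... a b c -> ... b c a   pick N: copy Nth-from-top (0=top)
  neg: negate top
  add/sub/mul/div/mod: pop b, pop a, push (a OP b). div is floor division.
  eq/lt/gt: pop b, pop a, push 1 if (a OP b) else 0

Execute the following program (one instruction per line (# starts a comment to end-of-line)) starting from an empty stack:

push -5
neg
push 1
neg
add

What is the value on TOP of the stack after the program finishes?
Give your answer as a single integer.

Answer: 4

Derivation:
After 'push -5': [-5]
After 'neg': [5]
After 'push 1': [5, 1]
After 'neg': [5, -1]
After 'add': [4]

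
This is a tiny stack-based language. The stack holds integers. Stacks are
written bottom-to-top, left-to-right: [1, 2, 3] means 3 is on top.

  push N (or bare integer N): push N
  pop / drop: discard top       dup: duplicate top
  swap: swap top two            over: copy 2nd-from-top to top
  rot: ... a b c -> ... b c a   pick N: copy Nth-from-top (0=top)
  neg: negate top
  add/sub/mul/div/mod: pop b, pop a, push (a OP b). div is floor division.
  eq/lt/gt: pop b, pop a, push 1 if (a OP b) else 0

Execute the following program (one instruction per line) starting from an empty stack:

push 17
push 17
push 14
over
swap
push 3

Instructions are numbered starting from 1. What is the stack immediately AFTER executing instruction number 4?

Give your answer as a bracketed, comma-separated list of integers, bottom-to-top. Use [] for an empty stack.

Step 1 ('push 17'): [17]
Step 2 ('push 17'): [17, 17]
Step 3 ('push 14'): [17, 17, 14]
Step 4 ('over'): [17, 17, 14, 17]

Answer: [17, 17, 14, 17]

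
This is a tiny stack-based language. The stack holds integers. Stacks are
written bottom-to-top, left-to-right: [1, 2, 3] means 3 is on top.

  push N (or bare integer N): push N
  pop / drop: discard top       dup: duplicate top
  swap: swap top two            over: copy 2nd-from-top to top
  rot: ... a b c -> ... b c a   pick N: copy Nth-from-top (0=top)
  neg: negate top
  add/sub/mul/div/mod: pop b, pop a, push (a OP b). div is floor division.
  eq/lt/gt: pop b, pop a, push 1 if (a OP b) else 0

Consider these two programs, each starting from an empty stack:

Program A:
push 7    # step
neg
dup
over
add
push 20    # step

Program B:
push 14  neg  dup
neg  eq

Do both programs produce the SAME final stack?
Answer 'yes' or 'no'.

Answer: no

Derivation:
Program A trace:
  After 'push 7': [7]
  After 'neg': [-7]
  After 'dup': [-7, -7]
  After 'over': [-7, -7, -7]
  After 'add': [-7, -14]
  After 'push 20': [-7, -14, 20]
Program A final stack: [-7, -14, 20]

Program B trace:
  After 'push 14': [14]
  After 'neg': [-14]
  After 'dup': [-14, -14]
  After 'neg': [-14, 14]
  After 'eq': [0]
Program B final stack: [0]
Same: no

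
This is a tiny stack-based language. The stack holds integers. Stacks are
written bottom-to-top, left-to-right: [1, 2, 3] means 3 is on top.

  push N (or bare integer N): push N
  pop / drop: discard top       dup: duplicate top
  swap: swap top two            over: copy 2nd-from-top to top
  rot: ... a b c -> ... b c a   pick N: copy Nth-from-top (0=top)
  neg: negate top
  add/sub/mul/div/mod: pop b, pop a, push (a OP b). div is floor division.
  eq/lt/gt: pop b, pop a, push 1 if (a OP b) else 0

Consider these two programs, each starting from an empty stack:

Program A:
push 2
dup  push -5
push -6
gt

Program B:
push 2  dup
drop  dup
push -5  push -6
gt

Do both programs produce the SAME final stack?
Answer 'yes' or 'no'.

Program A trace:
  After 'push 2': [2]
  After 'dup': [2, 2]
  After 'push -5': [2, 2, -5]
  After 'push -6': [2, 2, -5, -6]
  After 'gt': [2, 2, 1]
Program A final stack: [2, 2, 1]

Program B trace:
  After 'push 2': [2]
  After 'dup': [2, 2]
  After 'drop': [2]
  After 'dup': [2, 2]
  After 'push -5': [2, 2, -5]
  After 'push -6': [2, 2, -5, -6]
  After 'gt': [2, 2, 1]
Program B final stack: [2, 2, 1]
Same: yes

Answer: yes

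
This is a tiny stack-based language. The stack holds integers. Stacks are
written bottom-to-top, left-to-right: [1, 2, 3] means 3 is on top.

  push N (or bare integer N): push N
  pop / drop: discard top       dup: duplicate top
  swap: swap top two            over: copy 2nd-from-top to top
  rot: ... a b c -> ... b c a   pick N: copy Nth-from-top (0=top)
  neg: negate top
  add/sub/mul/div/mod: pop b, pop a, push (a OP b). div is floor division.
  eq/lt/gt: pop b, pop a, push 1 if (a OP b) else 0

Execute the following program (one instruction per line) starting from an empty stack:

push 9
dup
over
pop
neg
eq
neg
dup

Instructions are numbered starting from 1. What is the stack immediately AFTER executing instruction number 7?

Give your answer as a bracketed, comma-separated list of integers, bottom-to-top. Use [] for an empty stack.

Answer: [0]

Derivation:
Step 1 ('push 9'): [9]
Step 2 ('dup'): [9, 9]
Step 3 ('over'): [9, 9, 9]
Step 4 ('pop'): [9, 9]
Step 5 ('neg'): [9, -9]
Step 6 ('eq'): [0]
Step 7 ('neg'): [0]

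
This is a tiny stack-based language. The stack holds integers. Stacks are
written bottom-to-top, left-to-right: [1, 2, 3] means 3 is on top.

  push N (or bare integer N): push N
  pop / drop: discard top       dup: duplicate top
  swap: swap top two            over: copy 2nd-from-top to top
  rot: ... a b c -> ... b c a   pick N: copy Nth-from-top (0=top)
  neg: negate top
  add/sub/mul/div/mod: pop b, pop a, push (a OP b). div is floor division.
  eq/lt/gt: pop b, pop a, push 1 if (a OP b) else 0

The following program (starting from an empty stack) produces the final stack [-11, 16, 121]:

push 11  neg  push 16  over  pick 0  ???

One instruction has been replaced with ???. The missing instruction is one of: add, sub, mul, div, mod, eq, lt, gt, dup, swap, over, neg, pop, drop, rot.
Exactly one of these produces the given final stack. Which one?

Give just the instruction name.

Answer: mul

Derivation:
Stack before ???: [-11, 16, -11, -11]
Stack after ???:  [-11, 16, 121]
The instruction that transforms [-11, 16, -11, -11] -> [-11, 16, 121] is: mul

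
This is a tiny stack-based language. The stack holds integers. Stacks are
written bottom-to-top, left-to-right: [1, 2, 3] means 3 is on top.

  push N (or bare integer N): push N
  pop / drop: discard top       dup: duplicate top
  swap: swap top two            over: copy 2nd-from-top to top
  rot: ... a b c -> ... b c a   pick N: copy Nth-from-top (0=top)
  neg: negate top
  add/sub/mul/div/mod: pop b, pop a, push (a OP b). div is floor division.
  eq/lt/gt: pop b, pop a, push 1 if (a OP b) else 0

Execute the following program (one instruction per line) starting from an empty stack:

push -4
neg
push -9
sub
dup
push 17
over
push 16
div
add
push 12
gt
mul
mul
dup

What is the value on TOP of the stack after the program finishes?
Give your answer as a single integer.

Answer: 169

Derivation:
After 'push -4': [-4]
After 'neg': [4]
After 'push -9': [4, -9]
After 'sub': [13]
After 'dup': [13, 13]
After 'push 17': [13, 13, 17]
After 'over': [13, 13, 17, 13]
After 'push 16': [13, 13, 17, 13, 16]
After 'div': [13, 13, 17, 0]
After 'add': [13, 13, 17]
After 'push 12': [13, 13, 17, 12]
After 'gt': [13, 13, 1]
After 'mul': [13, 13]
After 'mul': [169]
After 'dup': [169, 169]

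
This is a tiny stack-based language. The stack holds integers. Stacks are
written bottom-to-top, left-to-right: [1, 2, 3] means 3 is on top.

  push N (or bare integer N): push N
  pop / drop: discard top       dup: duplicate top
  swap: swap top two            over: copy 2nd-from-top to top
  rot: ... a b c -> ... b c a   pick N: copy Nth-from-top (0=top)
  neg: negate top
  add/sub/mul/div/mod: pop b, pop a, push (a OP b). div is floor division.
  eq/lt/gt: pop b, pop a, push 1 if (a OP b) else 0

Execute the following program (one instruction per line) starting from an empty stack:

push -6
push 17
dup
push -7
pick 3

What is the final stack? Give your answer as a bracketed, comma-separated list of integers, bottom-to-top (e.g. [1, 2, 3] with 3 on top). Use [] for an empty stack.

Answer: [-6, 17, 17, -7, -6]

Derivation:
After 'push -6': [-6]
After 'push 17': [-6, 17]
After 'dup': [-6, 17, 17]
After 'push -7': [-6, 17, 17, -7]
After 'pick 3': [-6, 17, 17, -7, -6]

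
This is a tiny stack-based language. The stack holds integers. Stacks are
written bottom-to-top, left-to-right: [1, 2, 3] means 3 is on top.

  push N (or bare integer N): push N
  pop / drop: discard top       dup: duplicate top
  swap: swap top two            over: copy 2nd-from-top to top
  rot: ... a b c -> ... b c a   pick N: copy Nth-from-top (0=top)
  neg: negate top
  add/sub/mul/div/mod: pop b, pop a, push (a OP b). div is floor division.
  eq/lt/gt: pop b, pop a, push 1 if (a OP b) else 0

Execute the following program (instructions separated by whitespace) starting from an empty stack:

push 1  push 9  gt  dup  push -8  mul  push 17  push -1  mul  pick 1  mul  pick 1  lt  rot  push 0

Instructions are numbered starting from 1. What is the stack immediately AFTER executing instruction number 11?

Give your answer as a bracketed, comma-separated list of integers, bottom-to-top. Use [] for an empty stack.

Answer: [0, 0, 0]

Derivation:
Step 1 ('push 1'): [1]
Step 2 ('push 9'): [1, 9]
Step 3 ('gt'): [0]
Step 4 ('dup'): [0, 0]
Step 5 ('push -8'): [0, 0, -8]
Step 6 ('mul'): [0, 0]
Step 7 ('push 17'): [0, 0, 17]
Step 8 ('push -1'): [0, 0, 17, -1]
Step 9 ('mul'): [0, 0, -17]
Step 10 ('pick 1'): [0, 0, -17, 0]
Step 11 ('mul'): [0, 0, 0]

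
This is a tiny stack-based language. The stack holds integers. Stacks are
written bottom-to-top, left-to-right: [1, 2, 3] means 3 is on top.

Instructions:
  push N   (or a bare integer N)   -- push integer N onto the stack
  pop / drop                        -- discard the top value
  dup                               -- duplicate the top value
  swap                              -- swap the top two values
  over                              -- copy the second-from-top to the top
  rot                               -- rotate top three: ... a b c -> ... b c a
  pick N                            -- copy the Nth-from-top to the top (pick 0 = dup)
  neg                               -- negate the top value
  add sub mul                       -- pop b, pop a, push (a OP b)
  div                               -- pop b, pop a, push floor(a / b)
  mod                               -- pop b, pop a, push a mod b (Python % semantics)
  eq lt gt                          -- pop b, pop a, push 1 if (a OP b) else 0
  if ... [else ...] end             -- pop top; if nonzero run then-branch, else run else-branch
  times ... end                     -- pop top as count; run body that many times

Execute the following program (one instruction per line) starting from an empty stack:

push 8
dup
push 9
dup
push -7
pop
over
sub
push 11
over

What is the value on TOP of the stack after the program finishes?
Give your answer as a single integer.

Answer: 0

Derivation:
After 'push 8': [8]
After 'dup': [8, 8]
After 'push 9': [8, 8, 9]
After 'dup': [8, 8, 9, 9]
After 'push -7': [8, 8, 9, 9, -7]
After 'pop': [8, 8, 9, 9]
After 'over': [8, 8, 9, 9, 9]
After 'sub': [8, 8, 9, 0]
After 'push 11': [8, 8, 9, 0, 11]
After 'over': [8, 8, 9, 0, 11, 0]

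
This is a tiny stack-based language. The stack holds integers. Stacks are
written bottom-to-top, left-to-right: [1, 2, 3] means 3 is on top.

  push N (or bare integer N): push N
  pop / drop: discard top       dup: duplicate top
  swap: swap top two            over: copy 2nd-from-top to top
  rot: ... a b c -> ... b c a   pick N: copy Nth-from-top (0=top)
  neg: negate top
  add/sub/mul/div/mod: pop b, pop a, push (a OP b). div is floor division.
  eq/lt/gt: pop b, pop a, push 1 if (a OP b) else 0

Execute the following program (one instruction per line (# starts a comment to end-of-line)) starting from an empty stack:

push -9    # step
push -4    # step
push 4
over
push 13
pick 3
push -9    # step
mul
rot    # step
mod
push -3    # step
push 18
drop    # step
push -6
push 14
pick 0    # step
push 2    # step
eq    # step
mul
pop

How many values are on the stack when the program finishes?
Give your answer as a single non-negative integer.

Answer: 7

Derivation:
After 'push -9': stack = [-9] (depth 1)
After 'push -4': stack = [-9, -4] (depth 2)
After 'push 4': stack = [-9, -4, 4] (depth 3)
After 'over': stack = [-9, -4, 4, -4] (depth 4)
After 'push 13': stack = [-9, -4, 4, -4, 13] (depth 5)
After 'pick 3': stack = [-9, -4, 4, -4, 13, -4] (depth 6)
After 'push -9': stack = [-9, -4, 4, -4, 13, -4, -9] (depth 7)
After 'mul': stack = [-9, -4, 4, -4, 13, 36] (depth 6)
After 'rot': stack = [-9, -4, 4, 13, 36, -4] (depth 6)
After 'mod': stack = [-9, -4, 4, 13, 0] (depth 5)
After 'push -3': stack = [-9, -4, 4, 13, 0, -3] (depth 6)
After 'push 18': stack = [-9, -4, 4, 13, 0, -3, 18] (depth 7)
After 'drop': stack = [-9, -4, 4, 13, 0, -3] (depth 6)
After 'push -6': stack = [-9, -4, 4, 13, 0, -3, -6] (depth 7)
After 'push 14': stack = [-9, -4, 4, 13, 0, -3, -6, 14] (depth 8)
After 'pick 0': stack = [-9, -4, 4, 13, 0, -3, -6, 14, 14] (depth 9)
After 'push 2': stack = [-9, -4, 4, 13, 0, -3, -6, 14, 14, 2] (depth 10)
After 'eq': stack = [-9, -4, 4, 13, 0, -3, -6, 14, 0] (depth 9)
After 'mul': stack = [-9, -4, 4, 13, 0, -3, -6, 0] (depth 8)
After 'pop': stack = [-9, -4, 4, 13, 0, -3, -6] (depth 7)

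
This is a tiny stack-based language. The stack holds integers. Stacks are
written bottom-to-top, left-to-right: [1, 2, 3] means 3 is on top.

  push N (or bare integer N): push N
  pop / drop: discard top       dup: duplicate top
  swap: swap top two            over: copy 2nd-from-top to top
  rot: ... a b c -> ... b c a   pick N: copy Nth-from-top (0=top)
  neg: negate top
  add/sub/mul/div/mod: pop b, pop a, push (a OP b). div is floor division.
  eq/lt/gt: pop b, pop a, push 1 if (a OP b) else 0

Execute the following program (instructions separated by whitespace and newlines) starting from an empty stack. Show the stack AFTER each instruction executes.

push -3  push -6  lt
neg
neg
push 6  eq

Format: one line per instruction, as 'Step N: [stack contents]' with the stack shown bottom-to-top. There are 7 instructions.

Step 1: [-3]
Step 2: [-3, -6]
Step 3: [0]
Step 4: [0]
Step 5: [0]
Step 6: [0, 6]
Step 7: [0]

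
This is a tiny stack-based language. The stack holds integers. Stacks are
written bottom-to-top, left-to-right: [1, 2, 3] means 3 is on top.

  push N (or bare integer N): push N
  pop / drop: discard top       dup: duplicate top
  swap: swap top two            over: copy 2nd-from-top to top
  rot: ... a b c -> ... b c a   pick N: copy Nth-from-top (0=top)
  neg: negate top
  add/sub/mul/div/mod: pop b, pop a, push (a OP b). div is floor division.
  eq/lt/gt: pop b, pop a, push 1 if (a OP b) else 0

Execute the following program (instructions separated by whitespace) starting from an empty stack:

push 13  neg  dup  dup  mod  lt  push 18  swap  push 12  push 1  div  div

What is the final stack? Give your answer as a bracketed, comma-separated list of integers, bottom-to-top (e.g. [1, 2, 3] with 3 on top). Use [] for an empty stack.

After 'push 13': [13]
After 'neg': [-13]
After 'dup': [-13, -13]
After 'dup': [-13, -13, -13]
After 'mod': [-13, 0]
After 'lt': [1]
After 'push 18': [1, 18]
After 'swap': [18, 1]
After 'push 12': [18, 1, 12]
After 'push 1': [18, 1, 12, 1]
After 'div': [18, 1, 12]
After 'div': [18, 0]

Answer: [18, 0]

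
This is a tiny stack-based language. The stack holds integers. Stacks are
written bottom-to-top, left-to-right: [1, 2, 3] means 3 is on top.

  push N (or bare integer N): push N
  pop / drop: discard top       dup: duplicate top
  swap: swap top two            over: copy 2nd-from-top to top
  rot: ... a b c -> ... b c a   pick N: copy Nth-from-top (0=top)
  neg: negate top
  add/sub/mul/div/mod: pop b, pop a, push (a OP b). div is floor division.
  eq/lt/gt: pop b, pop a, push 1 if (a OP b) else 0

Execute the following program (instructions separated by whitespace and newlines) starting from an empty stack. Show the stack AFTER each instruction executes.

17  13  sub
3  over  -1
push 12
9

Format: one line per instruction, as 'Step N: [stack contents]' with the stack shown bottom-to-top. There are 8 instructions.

Step 1: [17]
Step 2: [17, 13]
Step 3: [4]
Step 4: [4, 3]
Step 5: [4, 3, 4]
Step 6: [4, 3, 4, -1]
Step 7: [4, 3, 4, -1, 12]
Step 8: [4, 3, 4, -1, 12, 9]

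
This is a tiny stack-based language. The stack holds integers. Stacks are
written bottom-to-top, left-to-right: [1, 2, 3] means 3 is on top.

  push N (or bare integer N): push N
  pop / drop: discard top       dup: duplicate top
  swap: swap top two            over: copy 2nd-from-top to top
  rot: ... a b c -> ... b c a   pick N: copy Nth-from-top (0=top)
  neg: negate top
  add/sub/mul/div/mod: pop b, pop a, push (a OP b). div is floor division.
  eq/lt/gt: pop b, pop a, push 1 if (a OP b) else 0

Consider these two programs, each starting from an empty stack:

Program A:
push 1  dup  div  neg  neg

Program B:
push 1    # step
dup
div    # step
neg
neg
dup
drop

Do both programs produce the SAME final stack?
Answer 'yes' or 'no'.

Program A trace:
  After 'push 1': [1]
  After 'dup': [1, 1]
  After 'div': [1]
  After 'neg': [-1]
  After 'neg': [1]
Program A final stack: [1]

Program B trace:
  After 'push 1': [1]
  After 'dup': [1, 1]
  After 'div': [1]
  After 'neg': [-1]
  After 'neg': [1]
  After 'dup': [1, 1]
  After 'drop': [1]
Program B final stack: [1]
Same: yes

Answer: yes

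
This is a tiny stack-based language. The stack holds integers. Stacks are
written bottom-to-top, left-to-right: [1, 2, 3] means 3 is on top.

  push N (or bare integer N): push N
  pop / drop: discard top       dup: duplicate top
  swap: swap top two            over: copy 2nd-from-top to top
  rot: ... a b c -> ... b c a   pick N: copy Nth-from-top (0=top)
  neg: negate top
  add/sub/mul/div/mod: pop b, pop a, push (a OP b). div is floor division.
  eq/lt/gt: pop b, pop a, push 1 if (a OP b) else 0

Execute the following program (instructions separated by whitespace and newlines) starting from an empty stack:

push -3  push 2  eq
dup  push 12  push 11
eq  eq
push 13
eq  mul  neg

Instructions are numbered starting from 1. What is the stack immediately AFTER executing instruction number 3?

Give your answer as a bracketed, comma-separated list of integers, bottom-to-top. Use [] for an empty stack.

Step 1 ('push -3'): [-3]
Step 2 ('push 2'): [-3, 2]
Step 3 ('eq'): [0]

Answer: [0]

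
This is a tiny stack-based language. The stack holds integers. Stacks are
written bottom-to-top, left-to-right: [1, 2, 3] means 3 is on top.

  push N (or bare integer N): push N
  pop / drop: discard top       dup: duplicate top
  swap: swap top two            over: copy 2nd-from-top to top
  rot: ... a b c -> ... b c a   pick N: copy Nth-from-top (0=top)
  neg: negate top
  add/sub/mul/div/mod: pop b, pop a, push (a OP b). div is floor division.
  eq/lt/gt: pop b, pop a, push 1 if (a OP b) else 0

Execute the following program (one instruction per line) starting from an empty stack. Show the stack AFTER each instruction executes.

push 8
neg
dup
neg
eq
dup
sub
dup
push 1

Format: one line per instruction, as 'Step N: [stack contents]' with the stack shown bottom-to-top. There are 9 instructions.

Step 1: [8]
Step 2: [-8]
Step 3: [-8, -8]
Step 4: [-8, 8]
Step 5: [0]
Step 6: [0, 0]
Step 7: [0]
Step 8: [0, 0]
Step 9: [0, 0, 1]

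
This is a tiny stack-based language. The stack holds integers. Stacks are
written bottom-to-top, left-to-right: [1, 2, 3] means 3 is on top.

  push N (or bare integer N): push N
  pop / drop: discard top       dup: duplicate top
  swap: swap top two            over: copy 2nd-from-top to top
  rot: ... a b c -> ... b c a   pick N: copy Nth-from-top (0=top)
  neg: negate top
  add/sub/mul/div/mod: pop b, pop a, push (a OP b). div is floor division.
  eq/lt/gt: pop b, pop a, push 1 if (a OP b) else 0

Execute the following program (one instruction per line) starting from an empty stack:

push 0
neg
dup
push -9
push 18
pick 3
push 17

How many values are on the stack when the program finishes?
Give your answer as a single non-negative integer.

Answer: 6

Derivation:
After 'push 0': stack = [0] (depth 1)
After 'neg': stack = [0] (depth 1)
After 'dup': stack = [0, 0] (depth 2)
After 'push -9': stack = [0, 0, -9] (depth 3)
After 'push 18': stack = [0, 0, -9, 18] (depth 4)
After 'pick 3': stack = [0, 0, -9, 18, 0] (depth 5)
After 'push 17': stack = [0, 0, -9, 18, 0, 17] (depth 6)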